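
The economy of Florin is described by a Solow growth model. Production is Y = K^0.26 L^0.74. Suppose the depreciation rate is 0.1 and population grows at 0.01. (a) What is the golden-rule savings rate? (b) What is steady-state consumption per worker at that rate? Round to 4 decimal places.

(a) s_gold = 0.2600; (b) c_gold ≈ 1.0011

Capital per worker breaks even when investment replaces (n + δ)·k; here n + δ = 0.11.
For Cobb-Douglas, s_gold equals capital's share: s_gold = 0.26.
Setting f'(k) = n+δ gives 0.26·k^(0.26−1) = 0.11, hence k_gold = (0.26/0.11)^(1/0.74) ≈ 3.1977.
y_gold = 3.1977^0.26 ≈ 1.3529; c_gold = (1−0.26)·y_gold ≈ 1.0011.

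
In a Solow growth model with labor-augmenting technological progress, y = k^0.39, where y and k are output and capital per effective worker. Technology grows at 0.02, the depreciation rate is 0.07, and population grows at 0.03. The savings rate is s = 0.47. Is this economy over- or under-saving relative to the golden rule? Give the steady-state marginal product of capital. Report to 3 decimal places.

Break-even investment rate: n + g + δ = 0.03 + 0.02 + 0.07 = 0.12.
Steady-state k*: s·k^0.39 = 0.12·k gives k* = (0.47/0.12)^(1/0.61) ≈ 9.3755.
MPK = 0.39·9.3755^(-0.61) ≈ 0.0996.
MPK < n+g+δ = 0.12, so the economy is dynamically inefficient (over-saving).

over-saving; MPK ≈ 0.100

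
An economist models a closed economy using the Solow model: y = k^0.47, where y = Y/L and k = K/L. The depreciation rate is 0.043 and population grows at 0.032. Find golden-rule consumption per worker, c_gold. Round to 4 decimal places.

n + δ = 0.032 + 0.043 = 0.075.
At the golden rule the marginal product of capital equals n+δ: 0.47·k^(0.47−1) = 0.075. Solving, k_gold = (0.47/0.075)^(1/0.53) ≈ 31.9038.
y_gold = 31.9038^0.47 ≈ 5.0910.
c_gold = y_gold − (n+δ)·k_gold = 5.0910 − 0.075·31.9038 ≈ 2.6982.

c_gold ≈ 2.6982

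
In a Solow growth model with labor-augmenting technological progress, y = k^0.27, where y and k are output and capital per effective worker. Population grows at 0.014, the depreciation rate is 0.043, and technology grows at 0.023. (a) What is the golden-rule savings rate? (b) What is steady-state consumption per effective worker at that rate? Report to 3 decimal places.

n + g + δ = 0.014 + 0.023 + 0.043 = 0.08.
For Cobb-Douglas, s_gold equals capital's share: s_gold = 0.27.
Maximizing c = f(k) − (n+g+δ)·k gives f'(k) = n+g+δ, i.e. 0.27·k^(0.27−1) = 0.08, so k_gold = (0.27/0.08)^(1/0.73) ≈ 5.2925.
y_gold = 5.2925^0.27 ≈ 1.5682; c_gold = (1−0.27)·y_gold ≈ 1.1448.

(a) s_gold = 0.270; (b) c_gold ≈ 1.145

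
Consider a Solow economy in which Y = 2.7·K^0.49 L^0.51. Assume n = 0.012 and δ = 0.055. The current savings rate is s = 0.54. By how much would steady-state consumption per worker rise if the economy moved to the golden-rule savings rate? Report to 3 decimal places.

Δc ≈ 0.237

Capital per worker breaks even when investment replaces (n + δ)·k; here n + δ = 0.067.
Current steady state (s = 0.54): k* = (0.54·2.7/0.067)^(1/0.51) ≈ 419.6694, y* = 2.7·419.6694^0.49 ≈ 52.0701, c* = (1−0.54)·52.0701 ≈ 23.9522.
Setting f'(k) = n+δ gives 0.49·2.7·k^(0.49−1) = 0.067, hence k_gold = (0.49·2.7/0.067)^(1/0.51) ≈ 346.8700.
y_gold = 2.7·346.8700^0.49 ≈ 47.4292, c_gold = y_gold − 0.067·k_gold ≈ 24.1889.
Gain: Δc = 24.1889 − 23.9522 ≈ 0.2366.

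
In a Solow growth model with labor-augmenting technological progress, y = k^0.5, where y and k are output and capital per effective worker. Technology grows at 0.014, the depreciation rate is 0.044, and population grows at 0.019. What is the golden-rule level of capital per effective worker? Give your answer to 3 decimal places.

k_gold ≈ 42.166

The effective depreciation rate is n + g + δ = 0.019 + 0.014 + 0.044 = 0.077.
At the golden rule the marginal product of capital equals n+g+δ: 0.5·k^(0.5−1) = 0.077. Solving, k_gold = (0.5/0.077)^(1/0.5) ≈ 42.1656.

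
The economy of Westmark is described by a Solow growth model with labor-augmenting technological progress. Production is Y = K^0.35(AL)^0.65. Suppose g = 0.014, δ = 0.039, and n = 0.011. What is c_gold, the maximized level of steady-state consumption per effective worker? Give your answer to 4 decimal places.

n + g + δ = 0.011 + 0.014 + 0.039 = 0.064.
Golden rule sets MPK = n+g+δ: 0.35·k^(0.35−1) = 0.064, so k_gold = (0.35/0.064)^(1/0.65) ≈ 13.6525.
y_gold = 13.6525^0.35 ≈ 2.4965.
c_gold = y_gold − (n+g+δ)·k_gold = 2.4965 − 0.064·13.6525 ≈ 1.6227.

c_gold ≈ 1.6227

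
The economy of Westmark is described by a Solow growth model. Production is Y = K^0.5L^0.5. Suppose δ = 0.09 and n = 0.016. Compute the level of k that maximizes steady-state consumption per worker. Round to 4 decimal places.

k_gold ≈ 22.2499

The effective depreciation rate is n + δ = 0.016 + 0.09 = 0.106.
At the golden rule the marginal product of capital equals n+δ: 0.5·k^(0.5−1) = 0.106. Solving, k_gold = (0.5/0.106)^(1/0.5) ≈ 22.2499.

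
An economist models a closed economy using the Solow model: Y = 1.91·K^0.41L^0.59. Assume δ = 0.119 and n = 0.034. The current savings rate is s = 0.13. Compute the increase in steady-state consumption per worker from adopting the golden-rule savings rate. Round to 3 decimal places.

The effective depreciation rate is n + δ = 0.034 + 0.119 = 0.153.
Current steady state (s = 0.13): k* = (0.13·1.91/0.153)^(1/0.59) ≈ 2.2720, y* = 1.91·2.2720^0.41 ≈ 2.6740, c* = (1−0.13)·2.6740 ≈ 2.3264.
Maximizing c = f(k) − (n+δ)·k gives f'(k) = n+δ, i.e. 0.41·1.91·k^(0.41−1) = 0.153, so k_gold = (0.41·1.91/0.153)^(1/0.59) ≈ 15.9187.
y_gold = 1.91·15.9187^0.41 ≈ 5.9404, c_gold = y_gold − 0.153·k_gold ≈ 3.5048.
Gain: Δc = 3.5048 − 2.3264 ≈ 1.1784.

Δc ≈ 1.178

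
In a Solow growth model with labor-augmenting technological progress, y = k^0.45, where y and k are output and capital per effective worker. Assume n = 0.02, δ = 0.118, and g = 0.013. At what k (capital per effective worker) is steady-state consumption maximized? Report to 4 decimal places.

k_gold ≈ 7.2819

Break-even investment rate: n + g + δ = 0.02 + 0.013 + 0.118 = 0.151.
Setting f'(k) = n+g+δ gives 0.45·k^(0.45−1) = 0.151, hence k_gold = (0.45/0.151)^(1/0.55) ≈ 7.2819.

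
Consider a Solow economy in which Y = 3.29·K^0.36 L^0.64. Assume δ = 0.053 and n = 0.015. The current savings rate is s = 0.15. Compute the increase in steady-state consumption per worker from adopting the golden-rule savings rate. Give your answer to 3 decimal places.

The effective depreciation rate is n + δ = 0.015 + 0.053 = 0.068.
Current steady state (s = 0.15): k* = (0.15·3.29/0.068)^(1/0.64) ≈ 22.1292, y* = 3.29·22.1292^0.36 ≈ 10.0319, c* = (1−0.15)·10.0319 ≈ 8.5271.
At the golden rule the marginal product of capital equals n+δ: 0.36·3.29·k^(0.36−1) = 0.068. Solving, k_gold = (0.36·3.29/0.068)^(1/0.64) ≈ 86.9053.
y_gold = 3.29·86.9053^0.36 ≈ 16.4154, c_gold = y_gold − 0.068·k_gold ≈ 10.5059.
Gain: Δc = 10.5059 − 8.5271 ≈ 1.9788.

Δc ≈ 1.979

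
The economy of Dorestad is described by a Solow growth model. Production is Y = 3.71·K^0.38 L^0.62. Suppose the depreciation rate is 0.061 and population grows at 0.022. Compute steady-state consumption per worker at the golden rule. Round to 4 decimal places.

c_gold ≈ 13.0522

n + δ = 0.022 + 0.061 = 0.083.
Golden rule sets MPK = n+δ: 0.38·3.71·k^(0.38−1) = 0.083, so k_gold = (0.38·3.71/0.083)^(1/0.62) ≈ 96.3827.
y_gold = 3.71·96.3827^0.38 ≈ 21.0520.
c_gold = y_gold − (n+δ)·k_gold = 21.0520 − 0.083·96.3827 ≈ 13.0522.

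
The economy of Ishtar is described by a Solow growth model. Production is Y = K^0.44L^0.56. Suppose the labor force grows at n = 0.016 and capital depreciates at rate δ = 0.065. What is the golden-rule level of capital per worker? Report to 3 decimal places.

Break-even investment rate: n + δ = 0.016 + 0.065 = 0.081.
At the golden rule the marginal product of capital equals n+δ: 0.44·k^(0.44−1) = 0.081. Solving, k_gold = (0.44/0.081)^(1/0.56) ≈ 20.5325.

k_gold ≈ 20.533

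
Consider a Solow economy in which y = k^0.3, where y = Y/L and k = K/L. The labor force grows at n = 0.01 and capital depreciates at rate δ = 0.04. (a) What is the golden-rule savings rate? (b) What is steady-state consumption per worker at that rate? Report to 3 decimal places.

Capital per worker breaks even when investment replaces (n + δ)·k; here n + δ = 0.05.
For Cobb-Douglas, s_gold equals capital's share: s_gold = 0.3.
At the golden rule the marginal product of capital equals n+δ: 0.3·k^(0.3−1) = 0.05. Solving, k_gold = (0.3/0.05)^(1/0.7) ≈ 12.9314.
y_gold = 12.9314^0.3 ≈ 2.1552; c_gold = (1−0.3)·y_gold ≈ 1.5087.

(a) s_gold = 0.300; (b) c_gold ≈ 1.509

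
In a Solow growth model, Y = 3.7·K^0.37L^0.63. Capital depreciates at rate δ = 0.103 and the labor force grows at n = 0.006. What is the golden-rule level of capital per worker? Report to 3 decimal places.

Capital per worker breaks even when investment replaces (n + δ)·k; here n + δ = 0.109.
Setting f'(k) = n+δ gives 0.37·3.7·k^(0.37−1) = 0.109, hence k_gold = (0.37·3.7/0.109)^(1/0.63) ≈ 55.5147.

k_gold ≈ 55.515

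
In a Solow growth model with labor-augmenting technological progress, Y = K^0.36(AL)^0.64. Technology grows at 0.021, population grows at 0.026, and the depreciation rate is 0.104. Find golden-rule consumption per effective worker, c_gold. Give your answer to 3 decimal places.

c_gold ≈ 1.043

n + g + δ = 0.026 + 0.021 + 0.104 = 0.151.
Golden rule sets MPK = n+g+δ: 0.36·k^(0.36−1) = 0.151, so k_gold = (0.36/0.151)^(1/0.64) ≈ 3.8866.
y_gold = 3.8866^0.36 ≈ 1.6302.
c_gold = y_gold − (n+g+δ)·k_gold = 1.6302 − 0.151·3.8866 ≈ 1.0433.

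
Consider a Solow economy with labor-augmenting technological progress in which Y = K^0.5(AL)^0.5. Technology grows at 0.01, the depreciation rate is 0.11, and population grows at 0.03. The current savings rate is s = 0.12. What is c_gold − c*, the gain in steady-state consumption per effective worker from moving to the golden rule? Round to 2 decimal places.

Δc ≈ 0.96

The effective depreciation rate is n + g + δ = 0.03 + 0.01 + 0.11 = 0.15.
Current steady state (s = 0.12): k* = (0.12/0.15)^(1/0.5) ≈ 0.6400, y* = 0.6400^0.5 ≈ 0.8000, c* = (1−0.12)·0.8000 ≈ 0.7040.
At the golden rule the marginal product of capital equals n+g+δ: 0.5·k^(0.5−1) = 0.15. Solving, k_gold = (0.5/0.15)^(1/0.5) ≈ 11.1111.
y_gold = 11.1111^0.5 ≈ 3.3333, c_gold = y_gold − 0.15·k_gold ≈ 1.6667.
Gain: Δc = 1.6667 − 0.7040 ≈ 0.9627.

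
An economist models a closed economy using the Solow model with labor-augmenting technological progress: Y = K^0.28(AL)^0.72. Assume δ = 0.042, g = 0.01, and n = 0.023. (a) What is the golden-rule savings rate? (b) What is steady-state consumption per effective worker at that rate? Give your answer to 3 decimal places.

(a) s_gold = 0.280; (b) c_gold ≈ 1.202

n + g + δ = 0.023 + 0.01 + 0.042 = 0.075.
For Cobb-Douglas, s_gold equals capital's share: s_gold = 0.28.
Setting f'(k) = n+g+δ gives 0.28·k^(0.28−1) = 0.075, hence k_gold = (0.28/0.075)^(1/0.72) ≈ 6.2313.
y_gold = 6.2313^0.28 ≈ 1.6691; c_gold = (1−0.28)·y_gold ≈ 1.2018.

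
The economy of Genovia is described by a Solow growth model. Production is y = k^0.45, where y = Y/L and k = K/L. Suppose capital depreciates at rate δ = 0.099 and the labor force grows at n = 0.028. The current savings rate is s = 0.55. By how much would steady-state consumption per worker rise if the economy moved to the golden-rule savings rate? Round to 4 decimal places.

Δc ≈ 0.0555

The effective depreciation rate is n + δ = 0.028 + 0.099 = 0.127.
Current steady state (s = 0.55): k* = (0.55/0.127)^(1/0.55) ≈ 14.3675, y* = 14.3675^0.45 ≈ 3.3176, c* = (1−0.55)·3.3176 ≈ 1.4929.
Setting f'(k) = n+δ gives 0.45·k^(0.45−1) = 0.127, hence k_gold = (0.45/0.127)^(1/0.55) ≈ 9.9753.
y_gold = 9.9753^0.45 ≈ 2.8152, c_gold = y_gold − 0.127·k_gold ≈ 1.5484.
Gain: Δc = 1.5484 − 1.4929 ≈ 0.0555.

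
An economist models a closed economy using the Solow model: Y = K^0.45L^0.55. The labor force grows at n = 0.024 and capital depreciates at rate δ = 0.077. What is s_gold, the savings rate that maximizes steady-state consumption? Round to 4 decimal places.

n + δ = 0.024 + 0.077 = 0.101.
At the golden rule MPK = n+δ, and in any Cobb-Douglas steady state s = (n+δ)·k/y = MPK·k/y = capital's share 0.45.

s_gold = 0.4500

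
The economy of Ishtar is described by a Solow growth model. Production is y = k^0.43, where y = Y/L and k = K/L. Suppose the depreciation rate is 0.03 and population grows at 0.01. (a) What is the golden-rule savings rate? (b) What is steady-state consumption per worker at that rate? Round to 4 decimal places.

Capital per worker breaks even when investment replaces (n + δ)·k; here n + δ = 0.04.
For Cobb-Douglas, s_gold equals capital's share: s_gold = 0.43.
At the golden rule the marginal product of capital equals n+δ: 0.43·k^(0.43−1) = 0.04. Solving, k_gold = (0.43/0.04)^(1/0.57) ≈ 64.4894.
y_gold = 64.4894^0.43 ≈ 5.9990; c_gold = (1−0.43)·y_gold ≈ 3.4194.

(a) s_gold = 0.4300; (b) c_gold ≈ 3.4194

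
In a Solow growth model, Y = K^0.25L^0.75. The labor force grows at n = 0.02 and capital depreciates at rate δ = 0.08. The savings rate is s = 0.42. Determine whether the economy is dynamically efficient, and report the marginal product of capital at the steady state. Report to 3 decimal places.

dynamically inefficient; MPK ≈ 0.060

n + δ = 0.02 + 0.08 = 0.1.
Steady-state k*: s·k^0.25 = 0.1·k gives k* = (0.42/0.1)^(1/0.75) ≈ 6.7764.
MPK = 0.25·6.7764^(-0.75) ≈ 0.0595.
MPK < n+δ = 0.1, so the economy is dynamically inefficient (over-saving).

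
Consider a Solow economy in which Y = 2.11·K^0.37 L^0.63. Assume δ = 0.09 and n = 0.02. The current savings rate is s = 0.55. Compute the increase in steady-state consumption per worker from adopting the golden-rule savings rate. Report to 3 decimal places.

Δc ≈ 0.414

The effective depreciation rate is n + δ = 0.02 + 0.09 = 0.11.
Current steady state (s = 0.55): k* = (0.55·2.11/0.11)^(1/0.63) ≈ 42.0930, y* = 2.11·42.0930^0.37 ≈ 8.4186, c* = (1−0.55)·8.4186 ≈ 3.7884.
Golden rule sets MPK = n+δ: 0.37·2.11·k^(0.37−1) = 0.11, so k_gold = (0.37·2.11/0.11)^(1/0.63) ≈ 22.4357.
y_gold = 2.11·22.4357^0.37 ≈ 6.6701, c_gold = y_gold − 0.11·k_gold ≈ 4.2021.
Gain: Δc = 4.2021 − 3.7884 ≈ 0.4138.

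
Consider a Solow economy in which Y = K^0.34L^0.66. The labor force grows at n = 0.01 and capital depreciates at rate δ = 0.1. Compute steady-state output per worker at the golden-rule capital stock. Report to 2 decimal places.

y_gold ≈ 1.79

Break-even investment rate: n + δ = 0.01 + 0.1 = 0.11.
Golden rule sets MPK = n+δ: 0.34·k^(0.34−1) = 0.11, so k_gold = (0.34/0.11)^(1/0.66) ≈ 5.5278.
Output: y_gold = k_gold^0.34 = 5.5278^0.34 ≈ 1.7884.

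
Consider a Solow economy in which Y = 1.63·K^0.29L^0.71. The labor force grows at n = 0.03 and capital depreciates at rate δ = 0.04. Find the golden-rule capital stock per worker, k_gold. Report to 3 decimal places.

k_gold ≈ 14.733

n + δ = 0.03 + 0.04 = 0.07.
Golden rule sets MPK = n+δ: 0.29·1.63·k^(0.29−1) = 0.07, so k_gold = (0.29·1.63/0.07)^(1/0.71) ≈ 14.7330.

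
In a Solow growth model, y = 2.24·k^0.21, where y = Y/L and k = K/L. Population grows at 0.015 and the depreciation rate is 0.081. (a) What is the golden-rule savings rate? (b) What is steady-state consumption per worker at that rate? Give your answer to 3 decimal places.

(a) s_gold = 0.210; (b) c_gold ≈ 2.700

n + δ = 0.015 + 0.081 = 0.096.
For Cobb-Douglas, s_gold equals capital's share: s_gold = 0.21.
At the golden rule the marginal product of capital equals n+δ: 0.21·2.24·k^(0.21−1) = 0.096. Solving, k_gold = (0.21·2.24/0.096)^(1/0.79) ≈ 7.4759.
y_gold = 2.24·7.4759^0.21 ≈ 3.4176; c_gold = (1−0.21)·y_gold ≈ 2.6999.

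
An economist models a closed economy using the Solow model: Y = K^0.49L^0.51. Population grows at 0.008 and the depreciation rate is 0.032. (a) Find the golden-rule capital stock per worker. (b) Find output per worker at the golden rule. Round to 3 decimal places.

(a) k_gold ≈ 136.019; (b) y_gold ≈ 11.104

Capital per worker breaks even when investment replaces (n + δ)·k; here n + δ = 0.04.
Golden rule sets MPK = n+δ: 0.49·k^(0.49−1) = 0.04, so k_gold = (0.49/0.04)^(1/0.51) ≈ 136.0192.
y_gold = 136.0192^0.49 ≈ 11.1036.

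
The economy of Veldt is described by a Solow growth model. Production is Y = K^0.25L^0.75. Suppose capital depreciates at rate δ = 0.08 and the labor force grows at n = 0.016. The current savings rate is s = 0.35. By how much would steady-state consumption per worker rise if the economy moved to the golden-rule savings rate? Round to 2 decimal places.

Δc ≈ 0.03

The effective depreciation rate is n + δ = 0.016 + 0.08 = 0.096.
Current steady state (s = 0.35): k* = (0.35/0.096)^(1/0.75) ≈ 5.6113, y* = 5.6113^0.25 ≈ 1.5391, c* = (1−0.35)·1.5391 ≈ 1.0004.
At the golden rule the marginal product of capital equals n+δ: 0.25·k^(0.25−1) = 0.096. Solving, k_gold = (0.25/0.096)^(1/0.75) ≈ 3.5828.
y_gold = 3.5828^0.25 ≈ 1.3758, c_gold = y_gold − 0.096·k_gold ≈ 1.0319.
Gain: Δc = 1.0319 − 1.0004 ≈ 0.0314.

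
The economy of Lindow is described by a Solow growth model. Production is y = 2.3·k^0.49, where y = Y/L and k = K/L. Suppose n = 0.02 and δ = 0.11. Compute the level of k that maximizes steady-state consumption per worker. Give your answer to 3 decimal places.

n + δ = 0.02 + 0.11 = 0.13.
At the golden rule the marginal product of capital equals n+δ: 0.49·2.3·k^(0.49−1) = 0.13. Solving, k_gold = (0.49·2.3/0.13)^(1/0.51) ≈ 69.0522.

k_gold ≈ 69.052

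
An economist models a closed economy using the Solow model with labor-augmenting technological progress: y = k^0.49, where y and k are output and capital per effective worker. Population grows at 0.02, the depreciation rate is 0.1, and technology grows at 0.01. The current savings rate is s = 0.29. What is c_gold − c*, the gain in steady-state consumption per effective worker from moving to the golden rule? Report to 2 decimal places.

Δc ≈ 0.29

Break-even investment rate: n + g + δ = 0.02 + 0.01 + 0.1 = 0.13.
Current steady state (s = 0.29): k* = (0.29/0.13)^(1/0.51) ≈ 4.8222, y* = 4.8222^0.49 ≈ 2.1617, c* = (1−0.29)·2.1617 ≈ 1.5348.
Setting f'(k) = n+g+δ gives 0.49·k^(0.49−1) = 0.13, hence k_gold = (0.49/0.13)^(1/0.51) ≈ 13.4868.
y_gold = 13.4868^0.49 ≈ 3.5781, c_gold = y_gold − 0.13·k_gold ≈ 1.8248.
Gain: Δc = 1.8248 − 1.5348 ≈ 0.2901.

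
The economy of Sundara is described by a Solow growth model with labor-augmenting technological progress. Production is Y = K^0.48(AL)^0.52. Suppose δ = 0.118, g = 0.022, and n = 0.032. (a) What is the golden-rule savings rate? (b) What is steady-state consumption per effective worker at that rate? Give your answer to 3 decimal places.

(a) s_gold = 0.480; (b) c_gold ≈ 1.341

Break-even investment rate: n + g + δ = 0.032 + 0.022 + 0.118 = 0.172.
For Cobb-Douglas, s_gold equals capital's share: s_gold = 0.48.
Golden rule sets MPK = n+g+δ: 0.48·k^(0.48−1) = 0.172, so k_gold = (0.48/0.172)^(1/0.52) ≈ 7.1968.
y_gold = 7.1968^0.48 ≈ 2.5789; c_gold = (1−0.48)·y_gold ≈ 1.3410.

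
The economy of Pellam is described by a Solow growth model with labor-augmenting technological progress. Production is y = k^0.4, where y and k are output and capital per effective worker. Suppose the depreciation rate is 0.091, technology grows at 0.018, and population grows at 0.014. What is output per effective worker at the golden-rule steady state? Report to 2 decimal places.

y_gold ≈ 2.20

Capital per effective worker breaks even when investment replaces (n + g + δ)·k; here n + g + δ = 0.123.
Golden rule sets MPK = n+g+δ: 0.4·k^(0.4−1) = 0.123, so k_gold = (0.4/0.123)^(1/0.6) ≈ 7.1382.
Output: y_gold = k_gold^0.4 = 7.1382^0.4 ≈ 2.1950.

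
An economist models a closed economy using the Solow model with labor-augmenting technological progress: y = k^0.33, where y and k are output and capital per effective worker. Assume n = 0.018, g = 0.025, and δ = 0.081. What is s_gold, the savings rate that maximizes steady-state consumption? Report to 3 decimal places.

Break-even investment rate: n + g + δ = 0.018 + 0.025 + 0.081 = 0.124.
At the golden rule MPK = n+g+δ, and in any Cobb-Douglas steady state s = (n+g+δ)·k/y = MPK·k/y = capital's share 0.33.

s_gold = 0.330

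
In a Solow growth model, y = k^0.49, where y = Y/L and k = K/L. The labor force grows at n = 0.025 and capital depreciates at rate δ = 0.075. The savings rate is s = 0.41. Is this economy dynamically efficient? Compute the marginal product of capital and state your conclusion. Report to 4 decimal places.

dynamically efficient; MPK ≈ 0.1195

n + δ = 0.025 + 0.075 = 0.1.
Steady-state k*: s·k^0.49 = 0.1·k gives k* = (0.41/0.1)^(1/0.51) ≈ 15.9051.
MPK = 0.49·15.9051^(-0.51) ≈ 0.1195.
MPK > n+δ = 0.1, so the economy is dynamically efficient (under-saving).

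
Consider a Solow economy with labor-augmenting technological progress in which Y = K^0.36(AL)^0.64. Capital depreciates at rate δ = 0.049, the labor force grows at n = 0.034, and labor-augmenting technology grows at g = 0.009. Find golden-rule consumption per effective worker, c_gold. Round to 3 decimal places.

c_gold ≈ 1.379

Capital per effective worker breaks even when investment replaces (n + g + δ)·k; here n + g + δ = 0.092.
Maximizing c = f(k) − (n+g+δ)·k gives f'(k) = n+g+δ, i.e. 0.36·k^(0.36−1) = 0.092, so k_gold = (0.36/0.092)^(1/0.64) ≈ 8.4295.
y_gold = 8.4295^0.36 ≈ 2.1542.
c_gold = y_gold − (n+g+δ)·k_gold = 2.1542 − 0.092·8.4295 ≈ 1.3787.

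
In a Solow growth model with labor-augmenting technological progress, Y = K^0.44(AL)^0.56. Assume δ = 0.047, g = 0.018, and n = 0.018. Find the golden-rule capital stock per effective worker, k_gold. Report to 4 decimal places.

The effective depreciation rate is n + g + δ = 0.018 + 0.018 + 0.047 = 0.083.
Setting f'(k) = n+g+δ gives 0.44·k^(0.44−1) = 0.083, hence k_gold = (0.44/0.083)^(1/0.56) ≈ 19.6574.

k_gold ≈ 19.6574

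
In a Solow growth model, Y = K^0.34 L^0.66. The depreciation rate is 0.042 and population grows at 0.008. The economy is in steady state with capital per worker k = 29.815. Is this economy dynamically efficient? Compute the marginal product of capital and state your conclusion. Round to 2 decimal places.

dynamically inefficient; MPK ≈ 0.04

n + δ = 0.008 + 0.042 = 0.05.
MPK = 0.34·k^(0.34−1) = 0.34·29.815^(-0.66) ≈ 0.0362.
MPK < 0.05, so the economy is dynamically inefficient (over-saving).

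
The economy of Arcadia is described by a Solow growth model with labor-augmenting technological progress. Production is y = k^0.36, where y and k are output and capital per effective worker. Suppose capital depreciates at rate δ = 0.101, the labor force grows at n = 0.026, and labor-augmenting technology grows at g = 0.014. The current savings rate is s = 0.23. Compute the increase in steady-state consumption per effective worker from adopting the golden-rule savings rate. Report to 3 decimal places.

Δc ≈ 0.070

The effective depreciation rate is n + g + δ = 0.026 + 0.014 + 0.101 = 0.141.
Current steady state (s = 0.23): k* = (0.23/0.141)^(1/0.64) ≈ 2.1481, y* = 2.1481^0.36 ≈ 1.3168, c* = (1−0.23)·1.3168 ≈ 1.0140.
Maximizing c = f(k) − (n+g+δ)·k gives f'(k) = n+g+δ, i.e. 0.36·k^(0.36−1) = 0.141, so k_gold = (0.36/0.141)^(1/0.64) ≈ 4.3258.
y_gold = 4.3258^0.36 ≈ 1.6943, c_gold = y_gold − 0.141·k_gold ≈ 1.0843.
Gain: Δc = 1.0843 − 1.0140 ≈ 0.0704.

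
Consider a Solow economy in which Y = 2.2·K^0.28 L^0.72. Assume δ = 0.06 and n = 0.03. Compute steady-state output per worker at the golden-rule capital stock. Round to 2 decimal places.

y_gold ≈ 4.65

Break-even investment rate: n + δ = 0.03 + 0.06 = 0.09.
Golden rule sets MPK = n+δ: 0.28·2.2·k^(0.28−1) = 0.09, so k_gold = (0.28·2.2/0.09)^(1/0.72) ≈ 14.4608.
Output: y_gold = 2.2·k_gold^0.28 = 2.2·14.4608^0.28 ≈ 4.6481.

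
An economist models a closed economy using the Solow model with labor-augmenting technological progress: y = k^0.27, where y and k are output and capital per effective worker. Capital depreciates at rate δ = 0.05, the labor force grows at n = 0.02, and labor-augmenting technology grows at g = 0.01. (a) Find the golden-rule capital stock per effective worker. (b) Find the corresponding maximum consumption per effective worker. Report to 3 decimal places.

(a) k_gold ≈ 5.293; (b) c_gold ≈ 1.145

Capital per effective worker breaks even when investment replaces (n + g + δ)·k; here n + g + δ = 0.08.
Golden rule sets MPK = n+g+δ: 0.27·k^(0.27−1) = 0.08, so k_gold = (0.27/0.08)^(1/0.73) ≈ 5.2925.
y_gold = 5.2925^0.27 ≈ 1.5682; c_gold = y_gold − 0.08·k_gold ≈ 1.1448.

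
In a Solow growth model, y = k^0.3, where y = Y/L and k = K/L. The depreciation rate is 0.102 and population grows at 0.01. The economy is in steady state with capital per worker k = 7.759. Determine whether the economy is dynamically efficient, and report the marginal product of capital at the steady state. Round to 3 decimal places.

Break-even investment rate: n + δ = 0.01 + 0.102 = 0.112.
MPK = 0.3·k^(0.3−1) = 0.3·7.759^(-0.7) ≈ 0.0715.
MPK < 0.112, so the economy is dynamically inefficient (over-saving).

dynamically inefficient; MPK ≈ 0.071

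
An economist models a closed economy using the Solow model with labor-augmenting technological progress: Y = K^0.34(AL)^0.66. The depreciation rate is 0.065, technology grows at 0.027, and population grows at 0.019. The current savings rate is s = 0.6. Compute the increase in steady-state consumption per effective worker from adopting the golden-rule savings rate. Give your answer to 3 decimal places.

Δc ≈ 0.221

Capital per effective worker breaks even when investment replaces (n + g + δ)·k; here n + g + δ = 0.111.
Current steady state (s = 0.6): k* = (0.6/0.111)^(1/0.66) ≈ 12.8928, y* = 12.8928^0.34 ≈ 2.3852, c* = (1−0.6)·2.3852 ≈ 0.9541.
Maximizing c = f(k) − (n+g+δ)·k gives f'(k) = n+g+δ, i.e. 0.34·k^(0.34−1) = 0.111, so k_gold = (0.34/0.111)^(1/0.66) ≈ 5.4526.
y_gold = 5.4526^0.34 ≈ 1.7801, c_gold = y_gold − 0.111·k_gold ≈ 1.1749.
Gain: Δc = 1.1749 − 0.9541 ≈ 0.2208.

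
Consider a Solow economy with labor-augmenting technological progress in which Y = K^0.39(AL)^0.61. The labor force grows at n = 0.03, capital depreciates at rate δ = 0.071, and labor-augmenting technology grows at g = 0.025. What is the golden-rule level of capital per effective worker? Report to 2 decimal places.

k_gold ≈ 6.37

The effective depreciation rate is n + g + δ = 0.03 + 0.025 + 0.071 = 0.126.
Golden rule sets MPK = n+g+δ: 0.39·k^(0.39−1) = 0.126, so k_gold = (0.39/0.126)^(1/0.61) ≈ 6.3741.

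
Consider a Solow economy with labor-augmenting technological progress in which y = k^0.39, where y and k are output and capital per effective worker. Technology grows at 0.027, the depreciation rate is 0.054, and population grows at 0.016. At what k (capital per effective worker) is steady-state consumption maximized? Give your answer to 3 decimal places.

The effective depreciation rate is n + g + δ = 0.016 + 0.027 + 0.054 = 0.097.
At the golden rule the marginal product of capital equals n+g+δ: 0.39·k^(0.39−1) = 0.097. Solving, k_gold = (0.39/0.097)^(1/0.61) ≈ 9.7869.

k_gold ≈ 9.787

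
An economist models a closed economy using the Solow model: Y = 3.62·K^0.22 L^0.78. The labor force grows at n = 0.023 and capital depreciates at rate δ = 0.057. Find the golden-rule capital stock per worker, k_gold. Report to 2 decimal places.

k_gold ≈ 19.03

Break-even investment rate: n + δ = 0.023 + 0.057 = 0.08.
Setting f'(k) = n+δ gives 0.22·3.62·k^(0.22−1) = 0.08, hence k_gold = (0.22·3.62/0.08)^(1/0.78) ≈ 19.0344.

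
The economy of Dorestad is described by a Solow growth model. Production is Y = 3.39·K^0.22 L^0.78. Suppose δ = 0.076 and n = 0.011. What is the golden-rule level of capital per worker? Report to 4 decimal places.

k_gold ≈ 15.7140

n + δ = 0.011 + 0.076 = 0.087.
Golden rule sets MPK = n+δ: 0.22·3.39·k^(0.22−1) = 0.087, so k_gold = (0.22·3.39/0.087)^(1/0.78) ≈ 15.7140.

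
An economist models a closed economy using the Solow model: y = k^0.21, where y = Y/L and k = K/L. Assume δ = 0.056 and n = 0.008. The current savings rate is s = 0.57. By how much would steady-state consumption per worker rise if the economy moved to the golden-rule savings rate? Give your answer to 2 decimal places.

Break-even investment rate: n + δ = 0.008 + 0.056 = 0.064.
Current steady state (s = 0.57): k* = (0.57/0.064)^(1/0.79) ≈ 15.9274, y* = 15.9274^0.21 ≈ 1.7883, c* = (1−0.57)·1.7883 ≈ 0.7690.
Maximizing c = f(k) − (n+δ)·k gives f'(k) = n+δ, i.e. 0.21·k^(0.21−1) = 0.064, so k_gold = (0.21/0.064)^(1/0.79) ≈ 4.5000.
y_gold = 4.5000^0.21 ≈ 1.3714, c_gold = y_gold − 0.064·k_gold ≈ 1.0834.
Gain: Δc = 1.0834 − 0.7690 ≈ 0.3144.

Δc ≈ 0.31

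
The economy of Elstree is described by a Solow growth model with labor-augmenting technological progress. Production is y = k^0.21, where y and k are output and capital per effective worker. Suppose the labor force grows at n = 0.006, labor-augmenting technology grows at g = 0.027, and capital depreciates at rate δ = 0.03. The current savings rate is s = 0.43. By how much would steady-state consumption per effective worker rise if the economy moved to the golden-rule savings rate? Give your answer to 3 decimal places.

Break-even investment rate: n + g + δ = 0.006 + 0.027 + 0.03 = 0.063.
Current steady state (s = 0.43): k* = (0.43/0.063)^(1/0.79) ≈ 11.3726, y* = 11.3726^0.21 ≈ 1.6662, c* = (1−0.43)·1.6662 ≈ 0.9497.
Maximizing c = f(k) − (n+g+δ)·k gives f'(k) = n+g+δ, i.e. 0.21·k^(0.21−1) = 0.063, so k_gold = (0.21/0.063)^(1/0.79) ≈ 4.5906.
y_gold = 4.5906^0.21 ≈ 1.3772, c_gold = y_gold − 0.063·k_gold ≈ 1.0880.
Gain: Δc = 1.0880 − 0.9497 ≈ 0.1382.

Δc ≈ 0.138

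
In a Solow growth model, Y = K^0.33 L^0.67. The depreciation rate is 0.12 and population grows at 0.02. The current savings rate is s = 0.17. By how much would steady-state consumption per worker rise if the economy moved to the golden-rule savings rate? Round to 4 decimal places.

Δc ≈ 0.1088

Capital per worker breaks even when investment replaces (n + δ)·k; here n + δ = 0.14.
Current steady state (s = 0.17): k* = (0.17/0.14)^(1/0.67) ≈ 1.3361, y* = 1.3361^0.33 ≈ 1.1004, c* = (1−0.17)·1.1004 ≈ 0.9133.
At the golden rule the marginal product of capital equals n+δ: 0.33·k^(0.33−1) = 0.14. Solving, k_gold = (0.33/0.14)^(1/0.67) ≈ 3.5958.
y_gold = 3.5958^0.33 ≈ 1.5255, c_gold = y_gold − 0.14·k_gold ≈ 1.0221.
Gain: Δc = 1.0221 − 0.9133 ≈ 0.1088.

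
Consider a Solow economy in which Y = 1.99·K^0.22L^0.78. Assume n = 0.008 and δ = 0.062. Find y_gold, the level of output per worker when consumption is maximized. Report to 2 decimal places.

n + δ = 0.008 + 0.062 = 0.07.
Maximizing c = f(k) − (n+δ)·k gives f'(k) = n+δ, i.e. 0.22·1.99·k^(0.22−1) = 0.07, so k_gold = (0.22·1.99/0.07)^(1/0.78) ≈ 10.4892.
Output: y_gold = 1.99·k_gold^0.22 = 1.99·10.4892^0.22 ≈ 3.3375.

y_gold ≈ 3.34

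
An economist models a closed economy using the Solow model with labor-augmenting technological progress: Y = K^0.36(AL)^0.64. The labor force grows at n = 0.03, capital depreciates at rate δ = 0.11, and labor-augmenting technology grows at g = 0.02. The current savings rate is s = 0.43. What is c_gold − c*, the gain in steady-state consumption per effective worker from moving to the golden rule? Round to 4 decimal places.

Δc ≈ 0.0159

Capital per effective worker breaks even when investment replaces (n + g + δ)·k; here n + g + δ = 0.16.
Current steady state (s = 0.43): k* = (0.43/0.16)^(1/0.64) ≈ 4.6866, y* = 4.6866^0.36 ≈ 1.7438, c* = (1−0.43)·1.7438 ≈ 0.9940.
Setting f'(k) = n+g+δ gives 0.36·k^(0.36−1) = 0.16, hence k_gold = (0.36/0.16)^(1/0.64) ≈ 3.5505.
y_gold = 3.5505^0.36 ≈ 1.5780, c_gold = y_gold − 0.16·k_gold ≈ 1.0099.
Gain: Δc = 1.0099 − 0.9940 ≈ 0.0159.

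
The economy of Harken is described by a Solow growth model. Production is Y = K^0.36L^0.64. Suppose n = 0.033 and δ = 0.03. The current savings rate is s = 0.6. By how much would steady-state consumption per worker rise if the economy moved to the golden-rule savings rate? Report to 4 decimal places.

The effective depreciation rate is n + δ = 0.033 + 0.03 = 0.063.
Current steady state (s = 0.6): k* = (0.6/0.063)^(1/0.64) ≈ 33.8370, y* = 33.8370^0.36 ≈ 3.5529, c* = (1−0.6)·3.5529 ≈ 1.4212.
Golden rule sets MPK = n+δ: 0.36·k^(0.36−1) = 0.063, so k_gold = (0.36/0.063)^(1/0.64) ≈ 15.2319.
y_gold = 15.2319^0.36 ≈ 2.6656, c_gold = y_gold − 0.063·k_gold ≈ 1.7060.
Gain: Δc = 1.7060 − 1.4212 ≈ 0.2848.

Δc ≈ 0.2848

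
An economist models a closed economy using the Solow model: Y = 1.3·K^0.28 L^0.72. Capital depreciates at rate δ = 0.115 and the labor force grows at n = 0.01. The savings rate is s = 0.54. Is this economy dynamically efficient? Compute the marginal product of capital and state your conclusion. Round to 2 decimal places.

dynamically inefficient; MPK ≈ 0.06

The effective depreciation rate is n + δ = 0.01 + 0.115 = 0.125.
Steady-state k*: s·A·k^0.28 = 0.125·k gives k* = (0.54·1.3/0.125)^(1/0.72) ≈ 10.9868.
MPK = 0.28·1.3·10.9868^(-0.72) ≈ 0.0648.
MPK < n+δ = 0.125, so the economy is dynamically inefficient (over-saving).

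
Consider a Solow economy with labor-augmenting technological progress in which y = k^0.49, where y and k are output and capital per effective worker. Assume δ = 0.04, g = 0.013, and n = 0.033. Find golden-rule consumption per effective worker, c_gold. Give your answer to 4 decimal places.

c_gold ≈ 2.7141

n + g + δ = 0.033 + 0.013 + 0.04 = 0.086.
Golden rule sets MPK = n+g+δ: 0.49·k^(0.49−1) = 0.086, so k_gold = (0.49/0.086)^(1/0.51) ≈ 30.3222.
y_gold = 30.3222^0.49 ≈ 5.3218.
c_gold = y_gold − (n+g+δ)·k_gold = 5.3218 − 0.086·30.3222 ≈ 2.7141.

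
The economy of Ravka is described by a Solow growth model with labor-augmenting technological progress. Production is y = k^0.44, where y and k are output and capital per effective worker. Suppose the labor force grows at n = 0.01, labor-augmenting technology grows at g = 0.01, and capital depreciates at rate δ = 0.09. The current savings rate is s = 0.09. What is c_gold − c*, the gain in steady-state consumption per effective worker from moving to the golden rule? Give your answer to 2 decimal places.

Δc ≈ 0.89

Break-even investment rate: n + g + δ = 0.01 + 0.01 + 0.09 = 0.11.
Current steady state (s = 0.09): k* = (0.09/0.11)^(1/0.56) ≈ 0.6988, y* = 0.6988^0.44 ≈ 0.8541, c* = (1−0.09)·0.8541 ≈ 0.7773.
Maximizing c = f(k) − (n+g+δ)·k gives f'(k) = n+g+δ, i.e. 0.44·k^(0.44−1) = 0.11, so k_gold = (0.44/0.11)^(1/0.56) ≈ 11.8880.
y_gold = 11.8880^0.44 ≈ 2.9720, c_gold = y_gold − 0.11·k_gold ≈ 1.6643.
Gain: Δc = 1.6643 − 0.7773 ≈ 0.8871.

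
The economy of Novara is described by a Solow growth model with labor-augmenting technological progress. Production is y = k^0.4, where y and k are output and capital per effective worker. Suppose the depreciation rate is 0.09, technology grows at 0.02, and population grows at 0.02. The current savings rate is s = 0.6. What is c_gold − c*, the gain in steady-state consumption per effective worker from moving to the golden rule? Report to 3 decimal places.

Capital per effective worker breaks even when investment replaces (n + g + δ)·k; here n + g + δ = 0.13.
Current steady state (s = 0.6): k* = (0.6/0.13)^(1/0.6) ≈ 12.7942, y* = 12.7942^0.4 ≈ 2.7721, c* = (1−0.6)·2.7721 ≈ 1.1088.
At the golden rule the marginal product of capital equals n+g+δ: 0.4·k^(0.4−1) = 0.13. Solving, k_gold = (0.4/0.13)^(1/0.6) ≈ 6.5092.
y_gold = 6.5092^0.4 ≈ 2.1155, c_gold = y_gold − 0.13·k_gold ≈ 1.2693.
Gain: Δc = 1.2693 − 1.1088 ≈ 0.1605.

Δc ≈ 0.160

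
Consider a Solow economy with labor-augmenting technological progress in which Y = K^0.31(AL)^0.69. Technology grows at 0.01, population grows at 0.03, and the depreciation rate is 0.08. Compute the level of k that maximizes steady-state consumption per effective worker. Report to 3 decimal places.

k_gold ≈ 3.957

Break-even investment rate: n + g + δ = 0.03 + 0.01 + 0.08 = 0.12.
At the golden rule the marginal product of capital equals n+g+δ: 0.31·k^(0.31−1) = 0.12. Solving, k_gold = (0.31/0.12)^(1/0.69) ≈ 3.9570.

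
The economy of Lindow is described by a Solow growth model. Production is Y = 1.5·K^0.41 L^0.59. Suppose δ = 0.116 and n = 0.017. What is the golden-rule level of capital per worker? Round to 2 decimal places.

k_gold ≈ 13.40

The effective depreciation rate is n + δ = 0.017 + 0.116 = 0.133.
Setting f'(k) = n+δ gives 0.41·1.5·k^(0.41−1) = 0.133, hence k_gold = (0.41·1.5/0.133)^(1/0.59) ≈ 13.4017.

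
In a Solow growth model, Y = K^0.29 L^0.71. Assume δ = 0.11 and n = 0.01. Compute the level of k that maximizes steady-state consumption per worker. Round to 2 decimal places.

k_gold ≈ 3.47

The effective depreciation rate is n + δ = 0.01 + 0.11 = 0.12.
Maximizing c = f(k) − (n+δ)·k gives f'(k) = n+δ, i.e. 0.29·k^(0.29−1) = 0.12, so k_gold = (0.29/0.12)^(1/0.71) ≈ 3.4653.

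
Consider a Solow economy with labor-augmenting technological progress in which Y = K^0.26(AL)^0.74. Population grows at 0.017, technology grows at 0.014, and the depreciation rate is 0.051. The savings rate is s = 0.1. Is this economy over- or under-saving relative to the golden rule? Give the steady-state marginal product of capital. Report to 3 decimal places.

under-saving; MPK ≈ 0.213

Capital per effective worker breaks even when investment replaces (n + g + δ)·k; here n + g + δ = 0.082.
Steady-state k*: s·k^0.26 = 0.082·k gives k* = (0.1/0.082)^(1/0.74) ≈ 1.3076.
MPK = 0.26·1.3076^(-0.74) ≈ 0.2132.
MPK > n+g+δ = 0.082, so the economy is dynamically efficient (under-saving).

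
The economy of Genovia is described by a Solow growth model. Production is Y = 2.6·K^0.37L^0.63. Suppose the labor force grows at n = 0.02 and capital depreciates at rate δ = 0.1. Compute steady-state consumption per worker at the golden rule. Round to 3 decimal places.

c_gold ≈ 5.562

Capital per worker breaks even when investment replaces (n + δ)·k; here n + δ = 0.12.
At the golden rule the marginal product of capital equals n+δ: 0.37·2.6·k^(0.37−1) = 0.12. Solving, k_gold = (0.37·2.6/0.12)^(1/0.63) ≈ 27.2214.
y_gold = 2.6·27.2214^0.37 ≈ 8.8286.
c_gold = y_gold − (n+δ)·k_gold = 8.8286 − 0.12·27.2214 ≈ 5.5620.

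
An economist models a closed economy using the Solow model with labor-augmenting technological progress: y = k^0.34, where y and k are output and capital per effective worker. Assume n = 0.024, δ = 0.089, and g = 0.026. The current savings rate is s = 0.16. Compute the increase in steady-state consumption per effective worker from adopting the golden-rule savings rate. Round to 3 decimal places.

Δc ≈ 0.143

The effective depreciation rate is n + g + δ = 0.024 + 0.026 + 0.089 = 0.139.
Current steady state (s = 0.16): k* = (0.16/0.139)^(1/0.66) ≈ 1.2376, y* = 1.2376^0.34 ≈ 1.0752, c* = (1−0.16)·1.0752 ≈ 0.9031.
Maximizing c = f(k) − (n+g+δ)·k gives f'(k) = n+g+δ, i.e. 0.34·k^(0.34−1) = 0.139, so k_gold = (0.34/0.139)^(1/0.66) ≈ 3.8778.
y_gold = 3.8778^0.34 ≈ 1.5853, c_gold = y_gold − 0.139·k_gold ≈ 1.0463.
Gain: Δc = 1.0463 − 0.9031 ≈ 0.1432.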